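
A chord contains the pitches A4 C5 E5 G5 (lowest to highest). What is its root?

A

The distinct letter names are A, C, E, G. Arranged as a stack of thirds they read A–C–E–G, so A is the root (an A minor seventh chord).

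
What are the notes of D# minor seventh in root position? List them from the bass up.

D#, F#, A#, C#

D# minor seventh is D#–F#–A#–C#. Root position puts the root (D#) in the bass, with the remaining tones above: D#, F#, A#, C#.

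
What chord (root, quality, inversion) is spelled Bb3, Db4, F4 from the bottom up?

The pitch classes Bb, Db, F arrange in thirds as Bb–Db–F: a Bb minor triad.
The lowest note is Bb, the root of the chord, so this is root position (figured bass 5/3).

Bb minor, root position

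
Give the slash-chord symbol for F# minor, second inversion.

Second inversion of F# minor has the fifth (C#) in the bass. As a slash chord: F#m/C#.

F#m/C#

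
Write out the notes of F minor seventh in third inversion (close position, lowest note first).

Eb, F, Ab, C

The chord tones are F–Ab–C–Eb. With the seventh (Eb) lowest for third inversion: Eb, F, Ab, C.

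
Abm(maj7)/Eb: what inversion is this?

Abm(maj7)/Eb means Ab minor-major seventh with Eb in the bass. Eb is the fifth of Ab minor-major seventh (Ab–Cb–Eb–G), so this is second inversion.

second inversion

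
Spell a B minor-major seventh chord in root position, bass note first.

B, D, F#, A#

Spelling B minor-major seventh: B–D–F#–A#. In root position the root is bass, giving B, D, F#, A# from the bottom.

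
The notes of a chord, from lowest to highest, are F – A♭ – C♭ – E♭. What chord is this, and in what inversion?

The distinct note names are F, Ab, Cb, Eb. Stacked in thirds they read F–Ab–Cb–Eb, which is a half-diminished seventh chord on F.
With the root (F) in the bass, the chord is in root position (figured bass 7).

F half-diminished seventh, root position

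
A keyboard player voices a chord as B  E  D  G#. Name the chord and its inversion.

E dominant seventh, second inversion

Reducing to letter names: B, E, D, G#. These stack in thirds as E–G#–B–D — an E dominant seventh chord.
The lowest note is B, the fifth of the chord, so this is second inversion (figured bass 4/3).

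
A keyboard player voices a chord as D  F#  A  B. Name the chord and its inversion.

Reducing to letter names: D, F#, A, B. These stack in thirds as B–D–F#–A — a B minor seventh chord.
D is the third of B minor seventh; third in the bass means first inversion (figured bass 6/5).

B minor seventh, first inversion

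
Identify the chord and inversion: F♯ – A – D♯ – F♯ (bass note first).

D# diminished, first inversion

Reducing to letter names: F#, A, D#. These stack in thirds as D#–F#–A — a D# diminished triad.
With the third (F#) in the bass, the chord is in first inversion (figured bass 6).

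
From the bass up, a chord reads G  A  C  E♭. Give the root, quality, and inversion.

A half-diminished seventh, third inversion

Reducing to letter names: G, A, C, Eb. These stack in thirds as A–C–Eb–G — an A half-diminished seventh chord.
With the seventh (G) in the bass, the chord is in third inversion (figured bass 4/2).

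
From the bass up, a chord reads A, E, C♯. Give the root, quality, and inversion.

The pitch classes A, E, C# arrange in thirds as A–C#–E: an A major triad.
The lowest note is A, the root of the chord, so this is root position (figured bass 5/3).

A major, root position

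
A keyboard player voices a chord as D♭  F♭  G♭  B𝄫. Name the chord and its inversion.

Reducing to letter names: Db, Fb, Gb, Bbb. These stack in thirds as Gb–Bbb–Db–Fb — a Gb minor seventh chord.
The lowest note is Db, the fifth of the chord, so this is second inversion (figured bass 4/3).

Gb minor seventh, second inversion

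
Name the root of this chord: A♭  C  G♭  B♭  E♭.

Ab

Ab, C, Gb, Bb, Eb are the tones of an Ab dominant ninth chord (Ab–C–Eb–Gb–Bb), making Ab the root.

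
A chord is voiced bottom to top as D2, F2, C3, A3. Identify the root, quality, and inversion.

The pitch classes D, F, C, A arrange in thirds as D–F–A–C: a D minor seventh chord.
With the root (D) in the bass, the chord is in root position (figured bass 7).

D minor seventh, root position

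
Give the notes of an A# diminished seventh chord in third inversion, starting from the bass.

A# diminished seventh is A#–C#–E–G. Third inversion puts the seventh (G) in the bass, with the remaining tones above: G, A#, C#, E.

G, A#, C#, E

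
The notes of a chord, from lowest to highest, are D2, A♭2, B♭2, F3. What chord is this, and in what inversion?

The distinct note names are D, Ab, Bb, F. Stacked in thirds they read Bb–D–F–Ab, which is a dominant seventh chord on Bb.
D is the third of Bb dominant seventh; third in the bass means first inversion (figured bass 6/5).

Bb dominant seventh, first inversion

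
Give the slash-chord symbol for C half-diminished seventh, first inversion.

Cø7/Eb

First inversion of C half-diminished seventh has the third (Eb) in the bass. As a slash chord: Cø7/Eb.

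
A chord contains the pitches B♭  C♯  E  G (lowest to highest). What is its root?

Reordering Bb, C#, E, G into stacked thirds gives C#–E–G–Bb; the bottom of that stack, C#, is the root.

C#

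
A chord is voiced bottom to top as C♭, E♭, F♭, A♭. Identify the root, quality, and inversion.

Fb major seventh, second inversion

The pitch classes Cb, Eb, Fb, Ab arrange in thirds as Fb–Ab–Cb–Eb: an Fb major seventh chord.
Cb is the fifth of Fb major seventh; fifth in the bass means second inversion (figured bass 4/3).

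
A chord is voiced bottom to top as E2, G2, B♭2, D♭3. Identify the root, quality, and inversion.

E diminished seventh, root position

The pitch classes E, G, Bb, Db arrange in thirds as E–G–Bb–Db: an E diminished seventh chord.
E is the root of E diminished seventh; root in the bass means root position (figured bass 7).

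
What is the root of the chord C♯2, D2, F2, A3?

C#, D, F, A are the tones of a D minor-major seventh chord (D–F–A–C#), making D the root.

D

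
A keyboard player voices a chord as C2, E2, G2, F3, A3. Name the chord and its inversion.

The pitch classes C, E, G, F, A arrange in thirds as F–A–C–E–G: an F major ninth chord.
With the fifth (C) in the bass, the chord is in second inversion.

F major ninth, second inversion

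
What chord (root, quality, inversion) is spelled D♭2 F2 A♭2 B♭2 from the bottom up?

Reducing to letter names: Db, F, Ab, Bb. These stack in thirds as Bb–Db–F–Ab — a Bb minor seventh chord.
The lowest note is Db, the third of the chord, so this is first inversion (figured bass 6/5).

Bb minor seventh, first inversion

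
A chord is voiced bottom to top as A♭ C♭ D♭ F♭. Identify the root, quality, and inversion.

Db minor seventh, second inversion

The distinct note names are Ab, Cb, Db, Fb. Stacked in thirds they read Db–Fb–Ab–Cb, which is a minor seventh chord on Db.
The lowest note is Ab, the fifth of the chord, so this is second inversion (figured bass 4/3).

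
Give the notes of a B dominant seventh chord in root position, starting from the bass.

B, D#, F#, A

The chord tones are B–D#–F#–A. With the root (B) lowest for root position: B, D#, F#, A.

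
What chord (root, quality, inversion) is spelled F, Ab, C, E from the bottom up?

F minor-major seventh, root position

Reducing to letter names: F, Ab, C, E. These stack in thirds as F–Ab–C–E — an F minor-major seventh chord.
F is the root of F minor-major seventh; root in the bass means root position (figured bass 7).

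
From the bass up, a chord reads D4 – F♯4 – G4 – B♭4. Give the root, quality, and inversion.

The pitch classes D, F#, G, Bb arrange in thirds as G–Bb–D–F#: a G minor-major seventh chord.
With the fifth (D) in the bass, the chord is in second inversion (figured bass 4/3).

G minor-major seventh, second inversion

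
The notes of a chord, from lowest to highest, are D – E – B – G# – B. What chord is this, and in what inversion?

E dominant seventh, third inversion

The pitch classes D, E, B, G# arrange in thirds as E–G#–B–D: an E dominant seventh chord.
With the seventh (D) in the bass, the chord is in third inversion (figured bass 4/2).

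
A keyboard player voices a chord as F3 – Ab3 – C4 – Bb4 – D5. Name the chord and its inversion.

Bb dominant ninth, second inversion

The pitch classes F, Ab, C, Bb, D arrange in thirds as Bb–D–F–Ab–C: a Bb dominant ninth chord.
The lowest note is F, the fifth of the chord, so this is second inversion.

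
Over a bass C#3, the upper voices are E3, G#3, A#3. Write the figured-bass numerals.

6/5

The notes C#, E, G#, A# stack in thirds as A#–C#–E–G# — an A# half-diminished seventh chord. The bass C# is the third, so this is first inversion: figured 6/5.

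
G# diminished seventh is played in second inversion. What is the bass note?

The fifth of G# diminished seventh (G#–B–D–F) is D; that is the bass in second inversion.

D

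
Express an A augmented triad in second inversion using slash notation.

Aaug/E#

Second inversion of A augmented has the fifth (E#) in the bass. As a slash chord: Aaug/E#.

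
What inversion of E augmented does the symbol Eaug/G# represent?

Eaug/G# means E augmented with G# in the bass. G# is the third of E augmented (E–G#–B#), so this is first inversion.

first inversion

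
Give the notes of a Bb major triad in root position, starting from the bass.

Bb, D, F

The chord tones are Bb–D–F. With the root (Bb) lowest for root position: Bb, D, F.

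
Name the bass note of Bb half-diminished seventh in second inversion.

Bb half-diminished seventh is Bb–Db–Fb–Ab. Second inversion places the fifth in the bass: Fb.

Fb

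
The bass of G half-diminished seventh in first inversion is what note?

Bb

The third of G half-diminished seventh (G–Bb–Db–F) is Bb; that is the bass in first inversion.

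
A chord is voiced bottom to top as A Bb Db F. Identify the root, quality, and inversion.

The distinct note names are A, Bb, Db, F. Stacked in thirds they read Bb–Db–F–A, which is a minor-major seventh chord on Bb.
With the seventh (A) in the bass, the chord is in third inversion (figured bass 4/2).

Bb minor-major seventh, third inversion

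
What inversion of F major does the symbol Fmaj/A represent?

first inversion

Fmaj/A means F major with A in the bass. A is the third of F major (F–A–C), so this is first inversion.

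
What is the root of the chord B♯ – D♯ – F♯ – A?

B#

The distinct letter names are B#, D#, F#, A. Arranged as a stack of thirds they read B#–D#–F#–A, so B# is the root (a B# diminished seventh chord).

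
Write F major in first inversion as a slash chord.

Fmaj/A

First inversion of F major has the third (A) in the bass. As a slash chord: Fmaj/A.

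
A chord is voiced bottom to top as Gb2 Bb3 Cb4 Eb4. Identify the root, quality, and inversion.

The distinct note names are Gb, Bb, Cb, Eb. Stacked in thirds they read Cb–Eb–Gb–Bb, which is a major seventh chord on Cb.
With the fifth (Gb) in the bass, the chord is in second inversion (figured bass 4/3).

Cb major seventh, second inversion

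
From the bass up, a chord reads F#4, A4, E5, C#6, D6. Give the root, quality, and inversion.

D major ninth, first inversion

The distinct note names are F#, A, E, C#, D. Stacked in thirds they read D–F#–A–C#–E, which is a major ninth chord on D.
The lowest note is F#, the third of the chord, so this is first inversion.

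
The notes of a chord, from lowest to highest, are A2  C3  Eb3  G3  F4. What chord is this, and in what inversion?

F dominant ninth, first inversion

Reducing to letter names: A, C, Eb, G, F. These stack in thirds as F–A–C–Eb–G — an F dominant ninth chord.
A is the third of F dominant ninth; third in the bass means first inversion.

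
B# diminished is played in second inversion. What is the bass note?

The fifth of B# diminished (B#–D#–F#) is F#; that is the bass in second inversion.

F#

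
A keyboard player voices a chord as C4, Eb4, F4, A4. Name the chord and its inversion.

Reducing to letter names: C, Eb, F, A. These stack in thirds as F–A–C–Eb — an F dominant seventh chord.
With the fifth (C) in the bass, the chord is in second inversion (figured bass 4/3).

F dominant seventh, second inversion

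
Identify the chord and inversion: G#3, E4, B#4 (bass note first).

The distinct note names are G#, E, B#. Stacked in thirds they read E–G#–B#, which is an augmented triad on E.
The lowest note is G#, the third of the chord, so this is first inversion (figured bass 6).

E augmented, first inversion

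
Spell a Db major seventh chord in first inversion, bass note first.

The chord tones are Db–F–Ab–C. With the third (F) lowest for first inversion: F, Ab, C, Db.

F, Ab, C, Db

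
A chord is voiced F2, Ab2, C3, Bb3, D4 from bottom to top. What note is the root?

Reordering F, Ab, C, Bb, D into stacked thirds gives Bb–D–F–Ab–C; the bottom of that stack, Bb, is the root.

Bb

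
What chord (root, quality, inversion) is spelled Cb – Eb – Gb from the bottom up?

Cb major, root position

Reducing to letter names: Cb, Eb, Gb. These stack in thirds as Cb–Eb–Gb — a Cb major triad.
Cb is the root of Cb major; root in the bass means root position (figured bass 5/3).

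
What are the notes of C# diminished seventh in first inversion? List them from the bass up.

E, G, Bb, C#

The chord tones are C#–E–G–Bb. With the third (E) lowest for first inversion: E, G, Bb, C#.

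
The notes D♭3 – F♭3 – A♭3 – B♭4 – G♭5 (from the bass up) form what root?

Gb

Reordering Db, Fb, Ab, Bb, Gb into stacked thirds gives Gb–Bb–Db–Fb–Ab; the bottom of that stack, Gb, is the root.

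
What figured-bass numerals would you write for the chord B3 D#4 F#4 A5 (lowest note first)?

7

The notes B, D#, F#, A stack in thirds as B–D#–F#–A — a B dominant seventh chord. The bass B is the root, so this is root position: figured 7.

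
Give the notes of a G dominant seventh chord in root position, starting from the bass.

G, B, D, F

Spelling G dominant seventh: G–B–D–F. In root position the root is bass, giving G, B, D, F from the bottom.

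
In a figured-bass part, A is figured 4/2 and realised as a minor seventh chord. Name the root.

B

The figures 4/2 mean the seventh of the chord is in the bass. If A is the seventh of a minor seventh chord, the root is B (chord tones B–D–F#–A).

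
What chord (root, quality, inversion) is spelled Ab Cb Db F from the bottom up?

The distinct note names are Ab, Cb, Db, F. Stacked in thirds they read Db–F–Ab–Cb, which is a dominant seventh chord on Db.
The lowest note is Ab, the fifth of the chord, so this is second inversion (figured bass 4/3).

Db dominant seventh, second inversion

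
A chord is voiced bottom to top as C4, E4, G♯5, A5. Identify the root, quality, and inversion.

A minor-major seventh, first inversion

The distinct note names are C, E, G#, A. Stacked in thirds they read A–C–E–G#, which is a minor-major seventh chord on A.
C is the third of A minor-major seventh; third in the bass means first inversion (figured bass 6/5).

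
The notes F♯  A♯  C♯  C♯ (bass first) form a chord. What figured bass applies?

The notes F#, A#, C# stack in thirds as F#–A#–C# — an F# major triad. The bass F# is the root, so this is root position: figured 5/3.

5/3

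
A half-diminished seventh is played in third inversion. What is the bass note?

G

A half-diminished seventh is A–C–Eb–G. Third inversion places the seventh in the bass: G.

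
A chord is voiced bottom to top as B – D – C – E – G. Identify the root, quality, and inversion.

C major ninth, third inversion

The pitch classes B, D, C, E, G arrange in thirds as C–E–G–B–D: a C major ninth chord.
With the seventh (B) in the bass, the chord is in third inversion.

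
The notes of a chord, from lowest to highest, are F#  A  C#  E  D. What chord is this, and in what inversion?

Reducing to letter names: F#, A, C#, E, D. These stack in thirds as D–F#–A–C#–E — a D major ninth chord.
F# is the third of D major ninth; third in the bass means first inversion.

D major ninth, first inversion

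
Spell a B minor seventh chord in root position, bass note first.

B, D, F#, A

Spelling B minor seventh: B–D–F#–A. In root position the root is bass, giving B, D, F#, A from the bottom.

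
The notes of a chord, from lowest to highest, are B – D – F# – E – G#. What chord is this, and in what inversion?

Reducing to letter names: B, D, F#, E, G#. These stack in thirds as E–G#–B–D–F# — an E dominant ninth chord.
B is the fifth of E dominant ninth; fifth in the bass means second inversion.

E dominant ninth, second inversion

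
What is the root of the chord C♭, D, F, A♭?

The distinct letter names are Cb, D, F, Ab. Arranged as a stack of thirds they read D–F–Ab–Cb, so D is the root (a D diminished seventh chord).

D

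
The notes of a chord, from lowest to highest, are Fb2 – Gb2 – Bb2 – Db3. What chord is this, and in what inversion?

Gb dominant seventh, third inversion

The pitch classes Fb, Gb, Bb, Db arrange in thirds as Gb–Bb–Db–Fb: a Gb dominant seventh chord.
Fb is the seventh of Gb dominant seventh; seventh in the bass means third inversion (figured bass 4/2).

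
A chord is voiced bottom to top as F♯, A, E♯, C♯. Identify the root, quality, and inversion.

The distinct note names are F#, A, E#, C#. Stacked in thirds they read F#–A–C#–E#, which is a minor-major seventh chord on F#.
With the root (F#) in the bass, the chord is in root position (figured bass 7).

F# minor-major seventh, root position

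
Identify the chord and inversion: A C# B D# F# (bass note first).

Reducing to letter names: A, C#, B, D#, F#. These stack in thirds as B–D#–F#–A–C# — a B dominant ninth chord.
A is the seventh of B dominant ninth; seventh in the bass means third inversion.

B dominant ninth, third inversion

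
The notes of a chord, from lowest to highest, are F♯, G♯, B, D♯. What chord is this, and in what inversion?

G# minor seventh, third inversion

Reducing to letter names: F#, G#, B, D#. These stack in thirds as G#–B–D#–F# — a G# minor seventh chord.
With the seventh (F#) in the bass, the chord is in third inversion (figured bass 4/2).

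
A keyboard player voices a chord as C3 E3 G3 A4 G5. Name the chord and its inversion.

A minor seventh, first inversion

Reducing to letter names: C, E, G, A. These stack in thirds as A–C–E–G — an A minor seventh chord.
With the third (C) in the bass, the chord is in first inversion (figured bass 6/5).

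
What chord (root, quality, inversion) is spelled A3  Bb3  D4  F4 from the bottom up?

The pitch classes A, Bb, D, F arrange in thirds as Bb–D–F–A: a Bb major seventh chord.
With the seventh (A) in the bass, the chord is in third inversion (figured bass 4/2).

Bb major seventh, third inversion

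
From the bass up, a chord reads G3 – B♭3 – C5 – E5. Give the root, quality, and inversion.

The distinct note names are G, Bb, C, E. Stacked in thirds they read C–E–G–Bb, which is a dominant seventh chord on C.
G is the fifth of C dominant seventh; fifth in the bass means second inversion (figured bass 4/3).

C dominant seventh, second inversion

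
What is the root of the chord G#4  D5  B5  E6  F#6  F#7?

The distinct letter names are G#, D, B, E, F#. Arranged as a stack of thirds they read E–G#–B–D–F#, so E is the root (an E dominant ninth chord).

E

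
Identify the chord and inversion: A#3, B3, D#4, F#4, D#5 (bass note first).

B major seventh, third inversion

Reducing to letter names: A#, B, D#, F#. These stack in thirds as B–D#–F#–A# — a B major seventh chord.
With the seventh (A#) in the bass, the chord is in third inversion (figured bass 4/2).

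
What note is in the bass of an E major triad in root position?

E major is E–G#–B. Root position places the root in the bass: E.

E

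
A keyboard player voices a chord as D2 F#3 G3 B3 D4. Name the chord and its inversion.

G major seventh, second inversion

Reducing to letter names: D, F#, G, B. These stack in thirds as G–B–D–F# — a G major seventh chord.
D is the fifth of G major seventh; fifth in the bass means second inversion (figured bass 4/3).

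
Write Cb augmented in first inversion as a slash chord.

First inversion of Cb augmented has the third (Eb) in the bass. As a slash chord: Cbaug/Eb.

Cbaug/Eb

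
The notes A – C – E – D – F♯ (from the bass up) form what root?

Reordering A, C, E, D, F# into stacked thirds gives D–F#–A–C–E; the bottom of that stack, D, is the root.

D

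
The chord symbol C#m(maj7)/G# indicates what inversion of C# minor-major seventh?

second inversion

C#m(maj7)/G# means C# minor-major seventh with G# in the bass. G# is the fifth of C# minor-major seventh (C#–E–G#–B#), so this is second inversion.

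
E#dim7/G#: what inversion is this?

E#dim7/G# means E# diminished seventh with G# in the bass. G# is the third of E# diminished seventh (E#–G#–B–D), so this is first inversion.

first inversion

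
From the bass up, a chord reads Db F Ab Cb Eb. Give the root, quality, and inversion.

Reducing to letter names: Db, F, Ab, Cb, Eb. These stack in thirds as Db–F–Ab–Cb–Eb — a Db dominant ninth chord.
Db is the root of Db dominant ninth; root in the bass means root position.

Db dominant ninth, root position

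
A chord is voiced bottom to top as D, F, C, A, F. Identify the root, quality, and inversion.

D minor seventh, root position

Reducing to letter names: D, F, C, A. These stack in thirds as D–F–A–C — a D minor seventh chord.
D is the root of D minor seventh; root in the bass means root position (figured bass 7).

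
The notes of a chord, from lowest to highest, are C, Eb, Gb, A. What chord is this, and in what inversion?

The distinct note names are C, Eb, Gb, A. Stacked in thirds they read A–C–Eb–Gb, which is a diminished seventh chord on A.
C is the third of A diminished seventh; third in the bass means first inversion (figured bass 6/5).

A diminished seventh, first inversion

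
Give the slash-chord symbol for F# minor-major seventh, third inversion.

F#m(maj7)/E#

Third inversion of F# minor-major seventh has the seventh (E#) in the bass. As a slash chord: F#m(maj7)/E#.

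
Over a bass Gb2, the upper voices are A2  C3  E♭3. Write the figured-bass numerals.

The notes Gb, A, C, Eb stack in thirds as A–C–Eb–Gb — an A diminished seventh chord. The bass Gb is the seventh, so this is third inversion: figured 4/2.

4/2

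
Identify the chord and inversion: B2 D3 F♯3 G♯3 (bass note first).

G# half-diminished seventh, first inversion

The pitch classes B, D, F#, G# arrange in thirds as G#–B–D–F#: a G# half-diminished seventh chord.
With the third (B) in the bass, the chord is in first inversion (figured bass 6/5).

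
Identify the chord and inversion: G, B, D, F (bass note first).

The pitch classes G, B, D, F arrange in thirds as G–B–D–F: a G dominant seventh chord.
The lowest note is G, the root of the chord, so this is root position (figured bass 7).

G dominant seventh, root position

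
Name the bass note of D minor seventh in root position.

The root of D minor seventh (D–F–A–C) is D; that is the bass in root position.

D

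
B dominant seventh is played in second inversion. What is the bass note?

F#

B dominant seventh is B–D#–F#–A. Second inversion places the fifth in the bass: F#.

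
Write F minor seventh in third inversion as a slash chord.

Fm7/Eb

Third inversion of F minor seventh has the seventh (Eb) in the bass. As a slash chord: Fm7/Eb.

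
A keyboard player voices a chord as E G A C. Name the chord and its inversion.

A minor seventh, second inversion

The distinct note names are E, G, A, C. Stacked in thirds they read A–C–E–G, which is a minor seventh chord on A.
With the fifth (E) in the bass, the chord is in second inversion (figured bass 4/3).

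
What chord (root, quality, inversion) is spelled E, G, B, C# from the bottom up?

The distinct note names are E, G, B, C#. Stacked in thirds they read C#–E–G–B, which is a half-diminished seventh chord on C#.
The lowest note is E, the third of the chord, so this is first inversion (figured bass 6/5).

C# half-diminished seventh, first inversion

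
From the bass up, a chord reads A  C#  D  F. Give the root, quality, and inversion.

The pitch classes A, C#, D, F arrange in thirds as D–F–A–C#: a D minor-major seventh chord.
The lowest note is A, the fifth of the chord, so this is second inversion (figured bass 4/3).

D minor-major seventh, second inversion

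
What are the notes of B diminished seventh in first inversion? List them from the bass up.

D, F, Ab, B

Spelling B diminished seventh: B–D–F–Ab. In first inversion the third is bass, giving D, F, Ab, B from the bottom.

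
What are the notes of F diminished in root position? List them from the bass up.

The chord tones are F–Ab–Cb. With the root (F) lowest for root position: F, Ab, Cb.

F, Ab, Cb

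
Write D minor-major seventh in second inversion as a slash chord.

Dm(maj7)/A

Second inversion of D minor-major seventh has the fifth (A) in the bass. As a slash chord: Dm(maj7)/A.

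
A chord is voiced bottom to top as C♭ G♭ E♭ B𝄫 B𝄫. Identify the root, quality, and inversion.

The distinct note names are Cb, Gb, Eb, Bbb. Stacked in thirds they read Cb–Eb–Gb–Bbb, which is a dominant seventh chord on Cb.
Cb is the root of Cb dominant seventh; root in the bass means root position (figured bass 7).

Cb dominant seventh, root position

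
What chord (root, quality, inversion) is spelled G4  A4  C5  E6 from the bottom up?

A minor seventh, third inversion

Reducing to letter names: G, A, C, E. These stack in thirds as A–C–E–G — an A minor seventh chord.
G is the seventh of A minor seventh; seventh in the bass means third inversion (figured bass 4/2).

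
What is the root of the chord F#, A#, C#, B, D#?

F#, A#, C#, B, D# are the tones of a B major ninth chord (B–D#–F#–A#–C#), making B the root.

B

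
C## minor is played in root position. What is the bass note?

C##

C## minor is C##–E#–G##. Root position places the root in the bass: C##.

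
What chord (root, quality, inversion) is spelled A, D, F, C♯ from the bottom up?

D minor-major seventh, second inversion

The distinct note names are A, D, F, C#. Stacked in thirds they read D–F–A–C#, which is a minor-major seventh chord on D.
With the fifth (A) in the bass, the chord is in second inversion (figured bass 4/3).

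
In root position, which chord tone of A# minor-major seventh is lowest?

A#

In root position the root is lowest. For A# minor-major seventh (A#–C#–E#–G##) that is A#.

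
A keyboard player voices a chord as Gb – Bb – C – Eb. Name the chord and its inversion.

C half-diminished seventh, second inversion

The pitch classes Gb, Bb, C, Eb arrange in thirds as C–Eb–Gb–Bb: a C half-diminished seventh chord.
The lowest note is Gb, the fifth of the chord, so this is second inversion (figured bass 4/3).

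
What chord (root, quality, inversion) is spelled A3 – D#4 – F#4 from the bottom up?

D# diminished, second inversion

Reducing to letter names: A, D#, F#. These stack in thirds as D#–F#–A — a D# diminished triad.
With the fifth (A) in the bass, the chord is in second inversion (figured bass 6/4).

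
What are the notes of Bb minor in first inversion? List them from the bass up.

Bb minor is Bb–Db–F. First inversion puts the third (Db) in the bass, with the remaining tones above: Db, F, Bb.

Db, F, Bb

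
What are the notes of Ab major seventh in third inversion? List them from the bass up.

Ab major seventh is Ab–C–Eb–G. Third inversion puts the seventh (G) in the bass, with the remaining tones above: G, Ab, C, Eb.

G, Ab, C, Eb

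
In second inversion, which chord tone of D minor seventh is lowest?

A

D minor seventh is D–F–A–C. Second inversion places the fifth in the bass: A.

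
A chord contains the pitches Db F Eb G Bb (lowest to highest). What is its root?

The distinct letter names are Db, F, Eb, G, Bb. Arranged as a stack of thirds they read Eb–G–Bb–Db–F, so Eb is the root (an Eb dominant ninth chord).

Eb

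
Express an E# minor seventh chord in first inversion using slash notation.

First inversion of E# minor seventh has the third (G#) in the bass. As a slash chord: E#m7/G#.

E#m7/G#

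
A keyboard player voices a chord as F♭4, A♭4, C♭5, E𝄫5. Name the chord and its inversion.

The pitch classes Fb, Ab, Cb, Ebb arrange in thirds as Fb–Ab–Cb–Ebb: an Fb dominant seventh chord.
With the root (Fb) in the bass, the chord is in root position (figured bass 7).

Fb dominant seventh, root position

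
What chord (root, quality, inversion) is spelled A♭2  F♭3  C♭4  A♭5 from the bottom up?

Reducing to letter names: Ab, Fb, Cb. These stack in thirds as Fb–Ab–Cb — an Fb major triad.
The lowest note is Ab, the third of the chord, so this is first inversion (figured bass 6).

Fb major, first inversion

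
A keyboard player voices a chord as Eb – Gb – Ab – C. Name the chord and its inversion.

Ab dominant seventh, second inversion

The distinct note names are Eb, Gb, Ab, C. Stacked in thirds they read Ab–C–Eb–Gb, which is a dominant seventh chord on Ab.
With the fifth (Eb) in the bass, the chord is in second inversion (figured bass 4/3).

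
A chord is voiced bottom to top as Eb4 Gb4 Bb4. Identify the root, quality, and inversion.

Eb minor, root position

Reducing to letter names: Eb, Gb, Bb. These stack in thirds as Eb–Gb–Bb — an Eb minor triad.
The lowest note is Eb, the root of the chord, so this is root position (figured bass 5/3).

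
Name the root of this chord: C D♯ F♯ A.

Reordering C, D#, F#, A into stacked thirds gives D#–F#–A–C; the bottom of that stack, D#, is the root.

D#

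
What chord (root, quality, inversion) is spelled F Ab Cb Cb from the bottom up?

The pitch classes F, Ab, Cb arrange in thirds as F–Ab–Cb: an F diminished triad.
F is the root of F diminished; root in the bass means root position (figured bass 5/3).

F diminished, root position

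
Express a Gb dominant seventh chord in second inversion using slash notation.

Gb7/Db

Second inversion of Gb dominant seventh has the fifth (Db) in the bass. As a slash chord: Gb7/Db.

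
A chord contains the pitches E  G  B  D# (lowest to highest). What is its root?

E, G, B, D# are the tones of an E minor-major seventh chord (E–G–B–D#), making E the root.

E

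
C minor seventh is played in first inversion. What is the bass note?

C minor seventh is C–Eb–G–Bb. First inversion places the third in the bass: Eb.

Eb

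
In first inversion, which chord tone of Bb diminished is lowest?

Db

Bb diminished is Bb–Db–Fb. First inversion places the third in the bass: Db.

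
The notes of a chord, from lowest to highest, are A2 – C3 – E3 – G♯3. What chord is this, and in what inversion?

The pitch classes A, C, E, G# arrange in thirds as A–C–E–G#: an A minor-major seventh chord.
A is the root of A minor-major seventh; root in the bass means root position (figured bass 7).

A minor-major seventh, root position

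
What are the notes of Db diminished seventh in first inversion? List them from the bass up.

Fb, Abb, Cbb, Db

The chord tones are Db–Fb–Abb–Cbb. With the third (Fb) lowest for first inversion: Fb, Abb, Cbb, Db.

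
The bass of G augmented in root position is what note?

G

G augmented is G–B–D#. Root position places the root in the bass: G.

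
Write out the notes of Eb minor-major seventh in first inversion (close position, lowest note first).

Eb minor-major seventh is Eb–Gb–Bb–D. First inversion puts the third (Gb) in the bass, with the remaining tones above: Gb, Bb, D, Eb.

Gb, Bb, D, Eb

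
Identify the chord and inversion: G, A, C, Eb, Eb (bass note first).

A half-diminished seventh, third inversion

The distinct note names are G, A, C, Eb. Stacked in thirds they read A–C–Eb–G, which is a half-diminished seventh chord on A.
The lowest note is G, the seventh of the chord, so this is third inversion (figured bass 4/2).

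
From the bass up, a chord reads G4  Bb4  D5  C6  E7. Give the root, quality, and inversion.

C dominant ninth, second inversion

The distinct note names are G, Bb, D, C, E. Stacked in thirds they read C–E–G–Bb–D, which is a dominant ninth chord on C.
With the fifth (G) in the bass, the chord is in second inversion.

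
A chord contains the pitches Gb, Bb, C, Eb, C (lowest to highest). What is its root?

C

Reordering Gb, Bb, C, Eb into stacked thirds gives C–Eb–Gb–Bb; the bottom of that stack, C, is the root.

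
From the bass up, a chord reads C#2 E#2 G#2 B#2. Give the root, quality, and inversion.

Reducing to letter names: C#, E#, G#, B#. These stack in thirds as C#–E#–G#–B# — a C# major seventh chord.
C# is the root of C# major seventh; root in the bass means root position (figured bass 7).

C# major seventh, root position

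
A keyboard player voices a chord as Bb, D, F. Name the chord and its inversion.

Bb major, root position

The distinct note names are Bb, D, F. Stacked in thirds they read Bb–D–F, which is a major triad on Bb.
With the root (Bb) in the bass, the chord is in root position (figured bass 5/3).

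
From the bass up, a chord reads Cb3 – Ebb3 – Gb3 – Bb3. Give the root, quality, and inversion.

Cb minor-major seventh, root position

The distinct note names are Cb, Ebb, Gb, Bb. Stacked in thirds they read Cb–Ebb–Gb–Bb, which is a minor-major seventh chord on Cb.
With the root (Cb) in the bass, the chord is in root position (figured bass 7).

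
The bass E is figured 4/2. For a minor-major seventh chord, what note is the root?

The figures 4/2 mean the seventh of the chord is in the bass. If E is the seventh of a minor-major seventh chord, the root is F (chord tones F–Ab–C–E).

F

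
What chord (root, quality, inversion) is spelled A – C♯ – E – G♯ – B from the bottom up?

A major ninth, root position

Reducing to letter names: A, C#, E, G#, B. These stack in thirds as A–C#–E–G#–B — an A major ninth chord.
With the root (A) in the bass, the chord is in root position.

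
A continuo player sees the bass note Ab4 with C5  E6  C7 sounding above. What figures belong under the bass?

5/3

The notes Ab, C, E stack in thirds as Ab–C–E — an Ab augmented triad. The bass Ab is the root, so this is root position: figured 5/3.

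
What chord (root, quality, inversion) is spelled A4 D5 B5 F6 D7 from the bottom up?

B half-diminished seventh, third inversion

The pitch classes A, D, B, F arrange in thirds as B–D–F–A: a B half-diminished seventh chord.
A is the seventh of B half-diminished seventh; seventh in the bass means third inversion (figured bass 4/2).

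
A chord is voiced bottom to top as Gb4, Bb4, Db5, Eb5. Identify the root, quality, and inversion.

Eb minor seventh, first inversion

The distinct note names are Gb, Bb, Db, Eb. Stacked in thirds they read Eb–Gb–Bb–Db, which is a minor seventh chord on Eb.
With the third (Gb) in the bass, the chord is in first inversion (figured bass 6/5).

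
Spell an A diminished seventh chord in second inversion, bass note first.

The chord tones are A–C–Eb–Gb. With the fifth (Eb) lowest for second inversion: Eb, Gb, A, C.

Eb, Gb, A, C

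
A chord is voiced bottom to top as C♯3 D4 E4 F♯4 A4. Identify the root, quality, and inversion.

D major ninth, third inversion

The distinct note names are C#, D, E, F#, A. Stacked in thirds they read D–F#–A–C#–E, which is a major ninth chord on D.
The lowest note is C#, the seventh of the chord, so this is third inversion.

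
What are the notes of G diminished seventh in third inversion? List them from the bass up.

The chord tones are G–Bb–Db–Fb. With the seventh (Fb) lowest for third inversion: Fb, G, Bb, Db.

Fb, G, Bb, Db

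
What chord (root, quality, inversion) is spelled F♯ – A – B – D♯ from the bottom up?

Reducing to letter names: F#, A, B, D#. These stack in thirds as B–D#–F#–A — a B dominant seventh chord.
F# is the fifth of B dominant seventh; fifth in the bass means second inversion (figured bass 4/3).

B dominant seventh, second inversion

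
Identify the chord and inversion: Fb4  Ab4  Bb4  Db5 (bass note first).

Bb half-diminished seventh, second inversion

Reducing to letter names: Fb, Ab, Bb, Db. These stack in thirds as Bb–Db–Fb–Ab — a Bb half-diminished seventh chord.
Fb is the fifth of Bb half-diminished seventh; fifth in the bass means second inversion (figured bass 4/3).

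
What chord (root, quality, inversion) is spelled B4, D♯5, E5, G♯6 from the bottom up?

E major seventh, second inversion

The distinct note names are B, D#, E, G#. Stacked in thirds they read E–G#–B–D#, which is a major seventh chord on E.
B is the fifth of E major seventh; fifth in the bass means second inversion (figured bass 4/3).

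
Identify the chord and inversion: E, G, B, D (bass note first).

E minor seventh, root position

Reducing to letter names: E, G, B, D. These stack in thirds as E–G–B–D — an E minor seventh chord.
E is the root of E minor seventh; root in the bass means root position (figured bass 7).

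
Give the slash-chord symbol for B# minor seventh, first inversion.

First inversion of B# minor seventh has the third (D#) in the bass. As a slash chord: B#m7/D#.

B#m7/D#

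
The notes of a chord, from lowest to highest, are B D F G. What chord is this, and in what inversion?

G dominant seventh, first inversion

The distinct note names are B, D, F, G. Stacked in thirds they read G–B–D–F, which is a dominant seventh chord on G.
With the third (B) in the bass, the chord is in first inversion (figured bass 6/5).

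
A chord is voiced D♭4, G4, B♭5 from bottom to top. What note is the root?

Reordering Db, G, Bb into stacked thirds gives G–Bb–Db; the bottom of that stack, G, is the root.

G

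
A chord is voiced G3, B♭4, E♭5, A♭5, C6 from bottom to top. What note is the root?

Ab

Reordering G, Bb, Eb, Ab, C into stacked thirds gives Ab–C–Eb–G–Bb; the bottom of that stack, Ab, is the root.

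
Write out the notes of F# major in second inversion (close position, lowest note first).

The chord tones are F#–A#–C#. With the fifth (C#) lowest for second inversion: C#, F#, A#.

C#, F#, A#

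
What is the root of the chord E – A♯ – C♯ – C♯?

Reordering E, A#, C# into stacked thirds gives A#–C#–E; the bottom of that stack, A#, is the root.

A#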